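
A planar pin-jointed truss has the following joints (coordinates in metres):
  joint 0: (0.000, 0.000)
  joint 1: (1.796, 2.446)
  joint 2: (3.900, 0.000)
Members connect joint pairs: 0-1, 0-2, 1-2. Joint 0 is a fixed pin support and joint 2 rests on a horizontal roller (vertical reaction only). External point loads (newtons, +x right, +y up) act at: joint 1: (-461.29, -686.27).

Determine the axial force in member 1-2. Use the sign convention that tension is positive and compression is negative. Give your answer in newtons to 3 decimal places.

N=3 nodes, M=3 members, R=3 reactions → 2N=6, M+R=6
member 0 (0-1): L=3.0346, (cx,cy)=(0.5918,0.8060)
member 1 (0-2): L=3.9000, (cx,cy)=(1.0000,0.0000)
member 2 (1-2): L=3.2264, (cx,cy)=(0.6521,-0.7581)
solve A·x = −loads:
  F[0-1] = -818.2453 N (compression)
  F[0-2] = +22.9879 N (tension)
  F[1-2] = -35.2511 N (compression)
  Rx@0 = +461.2900 N
  Ry@0 = +659.5455 N
  Ry@2 = +26.7245 N

-35.251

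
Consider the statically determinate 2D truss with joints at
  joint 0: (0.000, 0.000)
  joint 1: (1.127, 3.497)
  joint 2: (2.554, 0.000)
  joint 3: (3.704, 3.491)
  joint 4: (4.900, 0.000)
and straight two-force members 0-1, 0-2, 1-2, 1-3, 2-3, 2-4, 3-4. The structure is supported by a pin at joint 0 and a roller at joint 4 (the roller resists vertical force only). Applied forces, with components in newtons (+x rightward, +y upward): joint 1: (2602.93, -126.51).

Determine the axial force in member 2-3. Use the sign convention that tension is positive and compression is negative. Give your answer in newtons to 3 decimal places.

1983.369

N=5 nodes, M=7 members, R=3 reactions → 2N=10, M+R=10
member 0 (0-1): L=3.6741, (cx,cy)=(0.3067,0.9518)
member 1 (0-2): L=2.5540, (cx,cy)=(1.0000,0.0000)
member 2 (1-2): L=3.7769, (cx,cy)=(0.3778,-0.9259)
member 3 (1-3): L=2.5770, (cx,cy)=(1.0000,-0.0023)
member 4 (2-3): L=3.6755, (cx,cy)=(0.3129,0.9498)
member 5 (2-4): L=2.3460, (cx,cy)=(1.0000,0.0000)
member 6 (3-4): L=3.6902, (cx,cy)=(0.3241,-0.9460)
solve A·x = −loads:
  F[0-1] = +1849.3821 N (tension)
  F[0-2] = +2035.6499 N (tension)
  F[1-2] = -2034.5941 N (compression)
  F[1-3] = -1266.9465 N (compression)
  F[2-3] = +1983.3688 N (tension)
  F[2-4] = +646.3879 N (tension)
  F[3-4] = -1994.3929 N (compression)
  Rx@0 = -2602.9300 N
  Ry@0 = -1760.2294 N
  Ry@4 = +1886.7394 N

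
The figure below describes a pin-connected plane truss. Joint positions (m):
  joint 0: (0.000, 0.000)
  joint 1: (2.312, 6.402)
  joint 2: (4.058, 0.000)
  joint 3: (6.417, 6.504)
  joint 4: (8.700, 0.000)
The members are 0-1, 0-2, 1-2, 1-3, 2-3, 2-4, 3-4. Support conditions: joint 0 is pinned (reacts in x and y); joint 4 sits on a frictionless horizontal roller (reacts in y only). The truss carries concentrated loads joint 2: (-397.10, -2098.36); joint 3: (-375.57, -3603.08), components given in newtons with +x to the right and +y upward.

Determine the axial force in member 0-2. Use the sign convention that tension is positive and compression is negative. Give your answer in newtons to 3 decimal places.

74.513

N=5 nodes, M=7 members, R=3 reactions → 2N=10, M+R=10
member 0 (0-1): L=6.8067, (cx,cy)=(0.3397,0.9405)
member 1 (0-2): L=4.0580, (cx,cy)=(1.0000,0.0000)
member 2 (1-2): L=6.6358, (cx,cy)=(0.2631,-0.9648)
member 3 (1-3): L=4.1063, (cx,cy)=(0.9997,0.0248)
member 4 (2-3): L=6.9186, (cx,cy)=(0.3410,0.9401)
member 5 (2-4): L=4.6420, (cx,cy)=(1.0000,0.0000)
member 6 (3-4): L=6.8930, (cx,cy)=(0.3312,-0.9436)
solve A·x = −loads:
  F[0-1] = -2494.1644 N (compression)
  F[0-2] = +74.5132 N (tension)
  F[1-2] = +2393.5158 N (tension)
  F[1-3] = -1477.4147 N (compression)
  F[2-3] = -224.2558 N (compression)
  F[2-4] = +1177.8523 N (tension)
  F[3-4] = -3556.2821 N (compression)
  Rx@0 = +772.6700 N
  Ry@0 = +2345.8766 N
  Ry@4 = +3355.5634 N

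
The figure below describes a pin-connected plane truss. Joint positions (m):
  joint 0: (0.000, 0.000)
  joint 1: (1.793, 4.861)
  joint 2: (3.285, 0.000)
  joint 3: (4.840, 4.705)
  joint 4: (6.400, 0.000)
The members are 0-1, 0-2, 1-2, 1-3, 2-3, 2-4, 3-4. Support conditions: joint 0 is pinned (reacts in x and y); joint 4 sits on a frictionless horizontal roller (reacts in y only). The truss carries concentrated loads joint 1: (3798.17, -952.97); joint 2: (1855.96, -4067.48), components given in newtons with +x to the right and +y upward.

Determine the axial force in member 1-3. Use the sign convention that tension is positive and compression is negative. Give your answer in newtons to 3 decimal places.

N=5 nodes, M=7 members, R=3 reactions → 2N=10, M+R=10
member 0 (0-1): L=5.1811, (cx,cy)=(0.3461,0.9382)
member 1 (0-2): L=3.2850, (cx,cy)=(1.0000,0.0000)
member 2 (1-2): L=5.0848, (cx,cy)=(0.2934,-0.9560)
member 3 (1-3): L=3.0510, (cx,cy)=(0.9987,-0.0511)
member 4 (2-3): L=4.9553, (cx,cy)=(0.3138,0.9495)
member 5 (2-4): L=3.1150, (cx,cy)=(1.0000,0.0000)
member 6 (3-4): L=4.9569, (cx,cy)=(0.3147,-0.9492)
solve A·x = −loads:
  F[0-1] = +233.5514 N (tension)
  F[0-2] = +5573.3065 N (tension)
  F[1-2] = -1043.3705 N (compression)
  F[1-3] = -3415.6660 N (compression)
  F[2-3] = +5334.3775 N (tension)
  F[2-4] = +1737.2434 N (tension)
  F[3-4] = -5520.0647 N (compression)
  Rx@0 = -5654.1300 N
  Ry@0 = -219.1205 N
  Ry@4 = +5239.5705 N

-3415.666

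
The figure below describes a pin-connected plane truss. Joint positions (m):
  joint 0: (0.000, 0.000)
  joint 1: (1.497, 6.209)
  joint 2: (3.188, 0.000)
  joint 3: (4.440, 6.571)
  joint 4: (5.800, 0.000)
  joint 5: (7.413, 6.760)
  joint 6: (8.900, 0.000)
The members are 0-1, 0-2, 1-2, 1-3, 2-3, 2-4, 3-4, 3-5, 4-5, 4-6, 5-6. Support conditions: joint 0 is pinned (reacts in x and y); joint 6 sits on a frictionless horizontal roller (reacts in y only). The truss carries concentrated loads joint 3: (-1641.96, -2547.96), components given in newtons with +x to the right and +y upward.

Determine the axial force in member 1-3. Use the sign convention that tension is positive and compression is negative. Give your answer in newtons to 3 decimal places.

-1245.931

N=7 nodes, M=11 members, R=3 reactions → 2N=14, M+R=14
member 0 (0-1): L=6.3869, (cx,cy)=(0.2344,0.9721)
member 1 (0-2): L=3.1880, (cx,cy)=(1.0000,0.0000)
member 2 (1-2): L=6.4352, (cx,cy)=(0.2628,-0.9649)
member 3 (1-3): L=2.9652, (cx,cy)=(0.9925,0.1221)
member 4 (2-3): L=6.6892, (cx,cy)=(0.1872,0.9823)
member 5 (2-4): L=2.6120, (cx,cy)=(1.0000,0.0000)
member 6 (3-4): L=6.7103, (cx,cy)=(0.2027,-0.9792)
member 7 (3-5): L=2.9790, (cx,cy)=(0.9980,0.0634)
member 8 (4-5): L=6.9498, (cx,cy)=(0.2321,0.9727)
member 9 (4-6): L=3.1000, (cx,cy)=(1.0000,0.0000)
member 10 (5-6): L=6.9216, (cx,cy)=(0.2148,-0.9767)
solve A·x = −loads:
  F[0-1] = -2560.4505 N (compression)
  F[0-2] = -1041.8277 N (compression)
  F[1-2] = +2422.1394 N (tension)
  F[1-3] = -1245.9310 N (compression)
  F[2-3] = -2379.0607 N (compression)
  F[2-4] = +39.9330 N (tension)
  F[3-4] = -61.8595 N (compression)
  F[3-5] = -27.4510 N (compression)
  F[4-5] = +62.2762 N (tension)
  F[4-6] = +12.9418 N (tension)
  F[5-6] = -60.2407 N (compression)
  Rx@0 = +1641.9600 N
  Ry@0 = +2489.1259 N
  Ry@6 = +58.8341 N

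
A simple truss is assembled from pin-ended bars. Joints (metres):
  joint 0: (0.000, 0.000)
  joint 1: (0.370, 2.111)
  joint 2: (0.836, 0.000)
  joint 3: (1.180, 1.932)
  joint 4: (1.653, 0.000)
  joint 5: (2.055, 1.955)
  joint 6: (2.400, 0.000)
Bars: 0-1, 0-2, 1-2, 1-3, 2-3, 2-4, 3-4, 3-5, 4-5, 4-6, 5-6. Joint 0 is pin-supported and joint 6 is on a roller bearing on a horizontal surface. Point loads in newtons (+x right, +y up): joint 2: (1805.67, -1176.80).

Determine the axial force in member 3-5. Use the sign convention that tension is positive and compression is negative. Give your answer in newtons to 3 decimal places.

N=7 nodes, M=11 members, R=3 reactions → 2N=14, M+R=14
member 0 (0-1): L=2.1432, (cx,cy)=(0.1726,0.9850)
member 1 (0-2): L=0.8360, (cx,cy)=(1.0000,0.0000)
member 2 (1-2): L=2.1618, (cx,cy)=(0.2156,-0.9765)
member 3 (1-3): L=0.8295, (cx,cy)=(0.9764,-0.2158)
member 4 (2-3): L=1.9624, (cx,cy)=(0.1753,0.9845)
member 5 (2-4): L=0.8170, (cx,cy)=(1.0000,0.0000)
member 6 (3-4): L=1.9891, (cx,cy)=(0.2378,-0.9713)
member 7 (3-5): L=0.8753, (cx,cy)=(0.9997,0.0263)
member 8 (4-5): L=1.9959, (cx,cy)=(0.2014,0.9795)
member 9 (4-6): L=0.7470, (cx,cy)=(1.0000,0.0000)
member 10 (5-6): L=1.9852, (cx,cy)=(0.1738,-0.9848)
solve A·x = −loads:
  F[0-1] = -778.5717 N (compression)
  F[0-2] = +1940.0831 N (tension)
  F[1-2] = +857.5988 N (tension)
  F[1-3] = -326.9792 N (compression)
  F[2-3] = +344.7000 N (tension)
  F[2-4] = +258.8513 N (tension)
  F[3-4] = -426.2866 N (compression)
  F[3-5] = -157.5344 N (compression)
  F[4-5] = +422.7212 N (tension)
  F[4-6] = +72.3386 N (tension)
  F[5-6] = -416.2525 N (compression)
  Rx@0 = -1805.6700 N
  Ry@0 = +766.8813 N
  Ry@6 = +409.9187 N

-157.534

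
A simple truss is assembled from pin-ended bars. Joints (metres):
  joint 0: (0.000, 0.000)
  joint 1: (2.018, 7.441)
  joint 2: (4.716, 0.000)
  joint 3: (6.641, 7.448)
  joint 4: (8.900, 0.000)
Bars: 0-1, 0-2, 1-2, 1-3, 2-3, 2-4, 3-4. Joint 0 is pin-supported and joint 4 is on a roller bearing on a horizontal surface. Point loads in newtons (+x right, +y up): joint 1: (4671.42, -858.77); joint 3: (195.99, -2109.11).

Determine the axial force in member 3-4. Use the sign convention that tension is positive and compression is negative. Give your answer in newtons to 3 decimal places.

N=5 nodes, M=7 members, R=3 reactions → 2N=10, M+R=10
member 0 (0-1): L=7.7098, (cx,cy)=(0.2617,0.9651)
member 1 (0-2): L=4.7160, (cx,cy)=(1.0000,0.0000)
member 2 (1-2): L=7.9150, (cx,cy)=(0.3409,-0.9401)
member 3 (1-3): L=4.6230, (cx,cy)=(1.0000,0.0015)
member 4 (2-3): L=7.6927, (cx,cy)=(0.2502,0.9682)
member 5 (2-4): L=4.1840, (cx,cy)=(1.0000,0.0000)
member 6 (3-4): L=7.7830, (cx,cy)=(0.2902,-0.9570)
solve A·x = −loads:
  F[0-1] = +2973.9313 N (tension)
  F[0-2] = +4088.9976 N (tension)
  F[1-2] = -3970.6687 N (compression)
  F[1-3] = -2539.5266 N (compression)
  F[2-3] = +3855.5304 N (tension)
  F[2-4] = +1770.7221 N (tension)
  F[3-4] = -6100.7567 N (compression)
  Rx@0 = -4867.4100 N
  Ry@0 = -2870.2511 N
  Ry@4 = +5838.1311 N

-6100.757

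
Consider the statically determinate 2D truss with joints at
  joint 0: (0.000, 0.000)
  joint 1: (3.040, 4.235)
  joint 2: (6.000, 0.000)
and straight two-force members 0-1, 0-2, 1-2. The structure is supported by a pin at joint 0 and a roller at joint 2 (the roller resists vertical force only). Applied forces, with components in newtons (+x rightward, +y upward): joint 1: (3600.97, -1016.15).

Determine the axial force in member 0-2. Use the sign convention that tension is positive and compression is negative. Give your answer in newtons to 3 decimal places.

N=3 nodes, M=3 members, R=3 reactions → 2N=6, M+R=6
member 0 (0-1): L=5.2131, (cx,cy)=(0.5831,0.8124)
member 1 (0-2): L=6.0000, (cx,cy)=(1.0000,0.0000)
member 2 (1-2): L=5.1669, (cx,cy)=(0.5729,-0.8196)
solve A·x = −loads:
  F[0-1] = +2511.6427 N (tension)
  F[0-2] = +2136.3260 N (tension)
  F[1-2] = -3729.1137 N (compression)
  Rx@0 = -3600.9700 N
  Ry@0 = -2040.3840 N
  Ry@2 = +3056.5340 N

2136.326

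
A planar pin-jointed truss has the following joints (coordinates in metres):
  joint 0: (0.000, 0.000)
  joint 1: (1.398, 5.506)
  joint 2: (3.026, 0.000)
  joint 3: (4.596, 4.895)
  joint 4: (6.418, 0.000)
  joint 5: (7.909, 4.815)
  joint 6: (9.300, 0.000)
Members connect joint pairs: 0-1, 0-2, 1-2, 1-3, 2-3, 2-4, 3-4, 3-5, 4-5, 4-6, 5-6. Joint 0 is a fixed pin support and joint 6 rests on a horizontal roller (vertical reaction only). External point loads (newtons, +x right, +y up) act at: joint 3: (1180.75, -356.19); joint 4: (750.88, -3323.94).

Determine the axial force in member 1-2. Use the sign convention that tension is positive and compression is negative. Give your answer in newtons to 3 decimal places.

682.268

N=7 nodes, M=11 members, R=3 reactions → 2N=14, M+R=14
member 0 (0-1): L=5.6807, (cx,cy)=(0.2461,0.9692)
member 1 (0-2): L=3.0260, (cx,cy)=(1.0000,0.0000)
member 2 (1-2): L=5.7416, (cx,cy)=(0.2835,-0.9590)
member 3 (1-3): L=3.2558, (cx,cy)=(0.9822,-0.1877)
member 4 (2-3): L=5.1406, (cx,cy)=(0.3054,0.9522)
member 5 (2-4): L=3.3920, (cx,cy)=(1.0000,0.0000)
member 6 (3-4): L=5.2231, (cx,cy)=(0.3488,-0.9372)
member 7 (3-5): L=3.3140, (cx,cy)=(0.9997,-0.0241)
member 8 (4-5): L=5.0406, (cx,cy)=(0.2958,0.9552)
member 9 (4-6): L=2.8820, (cx,cy)=(1.0000,0.0000)
member 10 (5-6): L=5.0119, (cx,cy)=(0.2775,-0.9607)
solve A·x = −loads:
  F[0-1] = -607.4276 N (compression)
  F[0-2] = +2081.1156 N (tension)
  F[1-2] = +682.2675 N (tension)
  F[1-3] = -349.1405 N (compression)
  F[2-3] = -687.0960 N (compression)
  F[2-4] = +2484.4142 N (tension)
  F[3-4] = +295.4654 N (tension)
  F[3-5] = -1837.1383 N (compression)
  F[4-5] = +3189.7776 N (tension)
  F[4-6] = +893.0664 N (tension)
  F[5-6] = -3217.7974 N (compression)
  Rx@0 = -1931.6300 N
  Ry@0 = +588.7464 N
  Ry@6 = +3091.3836 N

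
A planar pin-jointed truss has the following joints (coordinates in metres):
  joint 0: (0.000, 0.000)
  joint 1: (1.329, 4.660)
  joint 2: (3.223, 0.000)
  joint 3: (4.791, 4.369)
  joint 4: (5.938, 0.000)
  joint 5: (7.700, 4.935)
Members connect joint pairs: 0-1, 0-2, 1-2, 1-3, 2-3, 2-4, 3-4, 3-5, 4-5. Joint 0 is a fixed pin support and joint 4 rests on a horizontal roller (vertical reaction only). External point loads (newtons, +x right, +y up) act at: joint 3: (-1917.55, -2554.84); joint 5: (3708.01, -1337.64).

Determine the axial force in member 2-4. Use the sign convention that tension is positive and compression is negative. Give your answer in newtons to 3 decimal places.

64.177

N=6 nodes, M=9 members, R=3 reactions → 2N=12, M+R=12
member 0 (0-1): L=4.8458, (cx,cy)=(0.2743,0.9617)
member 1 (0-2): L=3.2230, (cx,cy)=(1.0000,0.0000)
member 2 (1-2): L=5.0302, (cx,cy)=(0.3765,-0.9264)
member 3 (1-3): L=3.4742, (cx,cy)=(0.9965,-0.0838)
member 4 (2-3): L=4.6419, (cx,cy)=(0.3378,0.9412)
member 5 (2-4): L=2.7150, (cx,cy)=(1.0000,0.0000)
member 6 (3-4): L=4.5171, (cx,cy)=(0.2539,-0.9672)
member 7 (3-5): L=2.9636, (cx,cy)=(0.9816,0.1910)
member 8 (4-5): L=5.2401, (cx,cy)=(0.3363,0.9418)
solve A·x = −loads:
  F[0-1] = +1636.9980 N (tension)
  F[0-2] = +1341.5006 N (tension)
  F[1-2] = -1801.5697 N (compression)
  F[1-3] = +1131.2732 N (tension)
  F[2-3] = +1773.2158 N (tension)
  F[2-4] = +64.1765 N (tension)
  F[3-4] = -3364.1492 N (compression)
  F[3-5] = +4582.4314 N (tension)
  F[4-5] = -2349.6396 N (compression)
  Rx@0 = -1790.4600 N
  Ry@0 = -1574.2293 N
  Ry@4 = +5466.7093 N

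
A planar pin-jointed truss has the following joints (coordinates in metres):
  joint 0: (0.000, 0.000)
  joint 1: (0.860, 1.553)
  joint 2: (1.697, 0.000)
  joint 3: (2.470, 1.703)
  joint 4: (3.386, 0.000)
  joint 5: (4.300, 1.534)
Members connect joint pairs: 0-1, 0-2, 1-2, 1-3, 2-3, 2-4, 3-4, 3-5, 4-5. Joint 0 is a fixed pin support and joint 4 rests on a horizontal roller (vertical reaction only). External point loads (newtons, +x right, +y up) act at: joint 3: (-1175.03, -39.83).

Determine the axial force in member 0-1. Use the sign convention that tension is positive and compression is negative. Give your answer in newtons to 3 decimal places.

N=6 nodes, M=9 members, R=3 reactions → 2N=12, M+R=12
member 0 (0-1): L=1.7752, (cx,cy)=(0.4844,0.8748)
member 1 (0-2): L=1.6970, (cx,cy)=(1.0000,0.0000)
member 2 (1-2): L=1.7642, (cx,cy)=(0.4744,-0.8803)
member 3 (1-3): L=1.6170, (cx,cy)=(0.9957,0.0928)
member 4 (2-3): L=1.8702, (cx,cy)=(0.4133,0.9106)
member 5 (2-4): L=1.6890, (cx,cy)=(1.0000,0.0000)
member 6 (3-4): L=1.9337, (cx,cy)=(0.4737,-0.8807)
member 7 (3-5): L=1.8378, (cx,cy)=(0.9958,-0.0920)
member 8 (4-5): L=1.7857, (cx,cy)=(0.5119,0.8591)
solve A·x = −loads:
  F[0-1] = -687.8670 N (compression)
  F[0-2] = -841.7951 N (compression)
  F[1-2] = +617.3271 N (tension)
  F[1-3] = -628.8298 N (compression)
  F[2-3] = -596.7874 N (compression)
  F[2-4] = -302.2479 N (compression)
  F[3-4] = +638.0591 N (tension)
  F[3-5] = -0.0000 N (tension)
  F[4-5] = +0.0000 N (tension)
  Rx@0 = +1175.0300 N
  Ry@0 = +601.7603 N
  Ry@4 = -561.9303 N

-687.867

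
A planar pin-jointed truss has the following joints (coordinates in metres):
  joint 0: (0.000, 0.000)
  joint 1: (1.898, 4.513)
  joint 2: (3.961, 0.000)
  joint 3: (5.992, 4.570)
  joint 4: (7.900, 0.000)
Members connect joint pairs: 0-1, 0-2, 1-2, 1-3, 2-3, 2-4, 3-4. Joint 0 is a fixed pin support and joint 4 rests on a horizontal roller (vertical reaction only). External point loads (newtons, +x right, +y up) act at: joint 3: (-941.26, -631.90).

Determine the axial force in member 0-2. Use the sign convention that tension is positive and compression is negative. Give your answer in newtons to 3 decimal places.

-648.079

N=5 nodes, M=7 members, R=3 reactions → 2N=10, M+R=10
member 0 (0-1): L=4.8959, (cx,cy)=(0.3877,0.9218)
member 1 (0-2): L=3.9610, (cx,cy)=(1.0000,0.0000)
member 2 (1-2): L=4.9622, (cx,cy)=(0.4157,-0.9095)
member 3 (1-3): L=4.0944, (cx,cy)=(0.9999,0.0139)
member 4 (2-3): L=5.0010, (cx,cy)=(0.4061,0.9138)
member 5 (2-4): L=3.9390, (cx,cy)=(1.0000,0.0000)
member 6 (3-4): L=4.9523, (cx,cy)=(0.3853,-0.9228)
solve A·x = −loads:
  F[0-1] = -756.2588 N (compression)
  F[0-2] = -648.0786 N (compression)
  F[1-2] = +757.1924 N (tension)
  F[1-3] = -608.0397 N (compression)
  F[2-3] = -753.5972 N (compression)
  F[2-4] = -27.2284 N (compression)
  F[3-4] = +70.6727 N (tension)
  Rx@0 = +941.2600 N
  Ry@0 = +697.1169 N
  Ry@4 = -65.2169 N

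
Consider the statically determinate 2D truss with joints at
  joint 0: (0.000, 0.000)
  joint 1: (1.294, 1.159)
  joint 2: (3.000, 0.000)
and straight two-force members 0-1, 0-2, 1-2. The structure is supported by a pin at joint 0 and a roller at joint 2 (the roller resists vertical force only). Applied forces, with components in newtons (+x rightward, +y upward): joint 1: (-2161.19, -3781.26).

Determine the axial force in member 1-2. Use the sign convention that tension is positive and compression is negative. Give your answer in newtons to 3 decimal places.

-1416.569

N=3 nodes, M=3 members, R=3 reactions → 2N=6, M+R=6
member 0 (0-1): L=1.7372, (cx,cy)=(0.7449,0.6672)
member 1 (0-2): L=3.0000, (cx,cy)=(1.0000,0.0000)
member 2 (1-2): L=2.0625, (cx,cy)=(0.8272,-0.5620)
solve A·x = −loads:
  F[0-1] = -4474.3671 N (compression)
  F[0-2] = +1171.7434 N (tension)
  F[1-2] = -1416.5692 N (compression)
  Rx@0 = +2161.1900 N
  Ry@0 = +2985.2163 N
  Ry@2 = +796.0437 N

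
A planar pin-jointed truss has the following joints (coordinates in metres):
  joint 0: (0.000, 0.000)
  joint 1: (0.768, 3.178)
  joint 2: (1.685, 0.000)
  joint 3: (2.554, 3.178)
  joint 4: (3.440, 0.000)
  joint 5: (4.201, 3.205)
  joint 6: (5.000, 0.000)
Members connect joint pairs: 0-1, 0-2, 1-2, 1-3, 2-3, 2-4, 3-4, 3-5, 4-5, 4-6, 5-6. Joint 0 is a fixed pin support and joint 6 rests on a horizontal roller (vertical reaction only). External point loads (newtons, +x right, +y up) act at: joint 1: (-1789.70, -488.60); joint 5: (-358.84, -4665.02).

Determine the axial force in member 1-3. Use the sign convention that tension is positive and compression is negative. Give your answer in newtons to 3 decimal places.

N=7 nodes, M=11 members, R=3 reactions → 2N=14, M+R=14
member 0 (0-1): L=3.2695, (cx,cy)=(0.2349,0.9720)
member 1 (0-2): L=1.6850, (cx,cy)=(1.0000,0.0000)
member 2 (1-2): L=3.3077, (cx,cy)=(0.2772,-0.9608)
member 3 (1-3): L=1.7860, (cx,cy)=(1.0000,0.0000)
member 4 (2-3): L=3.2947, (cx,cy)=(0.2638,0.9646)
member 5 (2-4): L=1.7550, (cx,cy)=(1.0000,0.0000)
member 6 (3-4): L=3.2992, (cx,cy)=(0.2686,-0.9633)
member 7 (3-5): L=1.6472, (cx,cy)=(0.9999,0.0164)
member 8 (4-5): L=3.2941, (cx,cy)=(0.2310,0.9729)
member 9 (4-6): L=1.5600, (cx,cy)=(1.0000,0.0000)
member 10 (5-6): L=3.3031, (cx,cy)=(0.2419,-0.9703)
solve A·x = −loads:
  F[0-1] = -2599.3004 N (compression)
  F[0-2] = -1537.9653 N (compression)
  F[1-2] = +2121.1146 N (tension)
  F[1-3] = +591.0764 N (tension)
  F[2-3] = -2112.7880 N (compression)
  F[2-4] = -392.6486 N (compression)
  F[3-4] = +2106.6368 N (tension)
  F[3-5] = -532.0011 N (compression)
  F[4-5] = -2085.6696 N (compression)
  F[4-6] = +654.9180 N (tension)
  F[5-6] = -2707.4534 N (compression)
  Rx@0 = +2148.5400 N
  Ry@0 = +2526.5710 N
  Ry@6 = +2627.0490 N

591.076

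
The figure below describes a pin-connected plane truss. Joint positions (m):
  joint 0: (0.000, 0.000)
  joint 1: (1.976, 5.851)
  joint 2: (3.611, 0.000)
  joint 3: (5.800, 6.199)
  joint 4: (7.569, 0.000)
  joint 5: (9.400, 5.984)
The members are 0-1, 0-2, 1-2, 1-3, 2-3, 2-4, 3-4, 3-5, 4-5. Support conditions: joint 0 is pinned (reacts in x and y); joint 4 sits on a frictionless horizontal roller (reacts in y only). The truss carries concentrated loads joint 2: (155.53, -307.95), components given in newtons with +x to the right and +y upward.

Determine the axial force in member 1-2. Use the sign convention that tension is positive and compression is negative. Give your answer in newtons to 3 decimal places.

158.045

N=6 nodes, M=9 members, R=3 reactions → 2N=12, M+R=12
member 0 (0-1): L=6.1757, (cx,cy)=(0.3200,0.9474)
member 1 (0-2): L=3.6110, (cx,cy)=(1.0000,0.0000)
member 2 (1-2): L=6.0751, (cx,cy)=(0.2691,-0.9631)
member 3 (1-3): L=3.8398, (cx,cy)=(0.9959,0.0906)
member 4 (2-3): L=6.5741, (cx,cy)=(0.3330,0.9429)
member 5 (2-4): L=3.9580, (cx,cy)=(1.0000,0.0000)
member 6 (3-4): L=6.4465, (cx,cy)=(0.2744,-0.9616)
member 7 (3-5): L=3.6064, (cx,cy)=(0.9982,-0.0596)
member 8 (4-5): L=6.2579, (cx,cy)=(0.2926,0.9562)
solve A·x = −loads:
  F[0-1] = -169.9694 N (compression)
  F[0-2] = +209.9144 N (tension)
  F[1-2] = +158.0452 N (tension)
  F[1-3] = -97.3195 N (compression)
  F[2-3] = +165.1606 N (tension)
  F[2-4] = +41.9252 N (tension)
  F[3-4] = -152.7810 N (compression)
  F[3-5] = +0.0000 N (tension)
  F[4-5] = -0.0000 N (compression)
  Rx@0 = -155.5300 N
  Ry@0 = +161.0340 N
  Ry@4 = +146.9160 N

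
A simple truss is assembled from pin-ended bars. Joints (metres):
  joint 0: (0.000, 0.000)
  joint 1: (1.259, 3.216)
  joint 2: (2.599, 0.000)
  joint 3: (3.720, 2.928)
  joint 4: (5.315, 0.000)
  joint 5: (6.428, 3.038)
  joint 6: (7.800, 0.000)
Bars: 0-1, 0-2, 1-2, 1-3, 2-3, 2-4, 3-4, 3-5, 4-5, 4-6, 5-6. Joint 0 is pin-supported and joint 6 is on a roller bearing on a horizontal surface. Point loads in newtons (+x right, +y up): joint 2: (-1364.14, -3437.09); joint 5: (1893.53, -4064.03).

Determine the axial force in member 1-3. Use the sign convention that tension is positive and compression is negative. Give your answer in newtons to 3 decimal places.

N=7 nodes, M=11 members, R=3 reactions → 2N=14, M+R=14
member 0 (0-1): L=3.4537, (cx,cy)=(0.3645,0.9312)
member 1 (0-2): L=2.5990, (cx,cy)=(1.0000,0.0000)
member 2 (1-2): L=3.4840, (cx,cy)=(0.3846,-0.9231)
member 3 (1-3): L=2.4778, (cx,cy)=(0.9932,-0.1162)
member 4 (2-3): L=3.1353, (cx,cy)=(0.3575,0.9339)
member 5 (2-4): L=2.7160, (cx,cy)=(1.0000,0.0000)
member 6 (3-4): L=3.3342, (cx,cy)=(0.4784,-0.8782)
member 7 (3-5): L=2.7102, (cx,cy)=(0.9992,0.0406)
member 8 (4-5): L=3.2355, (cx,cy)=(0.3440,0.9390)
member 9 (4-6): L=2.4850, (cx,cy)=(1.0000,0.0000)
member 10 (5-6): L=3.3334, (cx,cy)=(0.4116,-0.9114)
solve A·x = −loads:
  F[0-1] = -2436.8684 N (compression)
  F[0-2] = +1417.7291 N (tension)
  F[1-2] = +2702.6855 N (tension)
  F[1-3] = -1940.9895 N (compression)
  F[2-3] = +1009.0032 N (tension)
  F[2-4] = +3460.5978 N (tension)
  F[3-4] = -1372.0778 N (compression)
  F[3-5] = -911.4597 N (compression)
  F[4-5] = +1283.2180 N (tension)
  F[4-6] = +2362.8113 N (tension)
  F[5-6] = -5740.7373 N (compression)
  Rx@0 = -529.3900 N
  Ry@0 = +2269.1808 N
  Ry@6 = +5231.9392 N

-1940.990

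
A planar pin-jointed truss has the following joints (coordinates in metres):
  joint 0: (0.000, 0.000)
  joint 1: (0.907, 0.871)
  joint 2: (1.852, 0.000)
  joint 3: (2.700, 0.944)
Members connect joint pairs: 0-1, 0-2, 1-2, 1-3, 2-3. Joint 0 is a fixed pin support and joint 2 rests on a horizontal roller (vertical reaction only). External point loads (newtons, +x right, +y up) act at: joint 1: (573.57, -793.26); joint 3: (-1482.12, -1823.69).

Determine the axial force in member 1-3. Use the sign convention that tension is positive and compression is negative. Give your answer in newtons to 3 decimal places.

162.170

N=4 nodes, M=5 members, R=3 reactions → 2N=8, M+R=8
member 0 (0-1): L=1.2575, (cx,cy)=(0.7213,0.6926)
member 1 (0-2): L=1.8520, (cx,cy)=(1.0000,0.0000)
member 2 (1-2): L=1.2852, (cx,cy)=(0.7353,-0.6777)
member 3 (1-3): L=1.7945, (cx,cy)=(0.9992,0.0407)
member 4 (2-3): L=1.2690, (cx,cy)=(0.6683,0.7439)
solve A·x = −loads:
  F[0-1] = -80.0473 N (compression)
  F[0-2] = -850.8138 N (compression)
  F[1-2] = -1078.9219 N (compression)
  F[1-3] = +162.1705 N (tension)
  F[2-3] = -2460.3253 N (compression)
  Rx@0 = +908.5500 N
  Ry@0 = +55.4446 N
  Ry@2 = +2561.5054 N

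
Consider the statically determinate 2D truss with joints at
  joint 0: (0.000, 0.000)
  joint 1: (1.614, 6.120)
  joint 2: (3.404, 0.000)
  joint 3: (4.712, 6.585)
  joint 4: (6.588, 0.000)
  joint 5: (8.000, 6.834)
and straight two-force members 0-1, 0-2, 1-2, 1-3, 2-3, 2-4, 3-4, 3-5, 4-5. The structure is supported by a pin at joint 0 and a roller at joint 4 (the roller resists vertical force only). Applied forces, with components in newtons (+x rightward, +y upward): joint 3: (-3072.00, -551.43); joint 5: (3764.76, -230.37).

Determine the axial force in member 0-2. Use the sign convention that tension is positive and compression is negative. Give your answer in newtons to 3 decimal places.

501.009

N=6 nodes, M=9 members, R=3 reactions → 2N=12, M+R=12
member 0 (0-1): L=6.3292, (cx,cy)=(0.2550,0.9669)
member 1 (0-2): L=3.4040, (cx,cy)=(1.0000,0.0000)
member 2 (1-2): L=6.3764, (cx,cy)=(0.2807,-0.9598)
member 3 (1-3): L=3.1327, (cx,cy)=(0.9889,0.1484)
member 4 (2-3): L=6.7136, (cx,cy)=(0.1948,0.9808)
member 5 (2-4): L=3.1840, (cx,cy)=(1.0000,0.0000)
member 6 (3-4): L=6.8470, (cx,cy)=(0.2740,-0.9617)
member 7 (3-5): L=3.2974, (cx,cy)=(0.9971,0.0755)
member 8 (4-5): L=6.9783, (cx,cy)=(0.2023,0.9793)
solve A·x = −loads:
  F[0-1] = +751.9469 N (tension)
  F[0-2] = +501.0086 N (tension)
  F[1-2] = -696.9645 N (compression)
  F[1-3] = +391.7447 N (tension)
  F[2-3] = +682.0077 N (tension)
  F[2-4] = +172.4814 N (tension)
  F[3-4] = -1024.4197 N (compression)
  F[3-5] = +3884.0472 N (tension)
  F[4-5] = -534.7295 N (compression)
  Rx@0 = -692.7600 N
  Ry@0 = -727.0871 N
  Ry@4 = +1508.8871 N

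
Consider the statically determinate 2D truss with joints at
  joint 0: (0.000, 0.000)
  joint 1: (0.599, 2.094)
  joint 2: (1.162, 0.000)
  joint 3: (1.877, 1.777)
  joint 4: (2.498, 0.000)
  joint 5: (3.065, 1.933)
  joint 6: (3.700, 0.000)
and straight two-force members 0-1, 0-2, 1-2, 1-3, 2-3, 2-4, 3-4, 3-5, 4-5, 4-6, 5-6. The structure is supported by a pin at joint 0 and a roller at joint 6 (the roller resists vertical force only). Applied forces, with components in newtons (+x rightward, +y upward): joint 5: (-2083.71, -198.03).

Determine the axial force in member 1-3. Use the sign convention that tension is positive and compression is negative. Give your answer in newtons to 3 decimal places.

N=7 nodes, M=11 members, R=3 reactions → 2N=14, M+R=14
member 0 (0-1): L=2.1780, (cx,cy)=(0.2750,0.9614)
member 1 (0-2): L=1.1620, (cx,cy)=(1.0000,0.0000)
member 2 (1-2): L=2.1684, (cx,cy)=(0.2596,-0.9657)
member 3 (1-3): L=1.3167, (cx,cy)=(0.9706,-0.2407)
member 4 (2-3): L=1.9155, (cx,cy)=(0.3733,0.9277)
member 5 (2-4): L=1.3360, (cx,cy)=(1.0000,0.0000)
member 6 (3-4): L=1.8824, (cx,cy)=(0.3299,-0.9440)
member 7 (3-5): L=1.1982, (cx,cy)=(0.9915,0.1302)
member 8 (4-5): L=2.0144, (cx,cy)=(0.2815,0.9596)
member 9 (4-6): L=1.2020, (cx,cy)=(1.0000,0.0000)
member 10 (5-6): L=2.0346, (cx,cy)=(0.3121,-0.9501)
solve A·x = −loads:
  F[0-1] = -1167.6101 N (compression)
  F[0-2] = -1762.5888 N (compression)
  F[1-2] = +1333.8881 N (tension)
  F[1-3] = -687.6819 N (compression)
  F[2-3] = -1388.5051 N (compression)
  F[2-4] = -897.9531 N (compression)
  F[3-4] = +979.2801 N (tension)
  F[3-5] = -1521.7750 N (compression)
  F[4-5] = -963.4055 N (compression)
  F[4-6] = -303.7205 N (compression)
  F[5-6] = +973.1629 N (tension)
  Rx@0 = +2083.7100 N
  Ry@0 = +1122.5839 N
  Ry@6 = -924.5539 N

-687.682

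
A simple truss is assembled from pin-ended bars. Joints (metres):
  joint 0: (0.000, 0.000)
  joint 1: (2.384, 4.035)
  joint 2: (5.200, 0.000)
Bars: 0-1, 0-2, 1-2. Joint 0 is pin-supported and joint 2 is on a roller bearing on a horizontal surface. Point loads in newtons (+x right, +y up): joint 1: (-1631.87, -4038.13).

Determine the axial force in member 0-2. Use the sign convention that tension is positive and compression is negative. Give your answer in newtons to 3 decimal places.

408.309

N=3 nodes, M=3 members, R=3 reactions → 2N=6, M+R=6
member 0 (0-1): L=4.6866, (cx,cy)=(0.5087,0.8610)
member 1 (0-2): L=5.2000, (cx,cy)=(1.0000,0.0000)
member 2 (1-2): L=4.9205, (cx,cy)=(0.5723,-0.8200)
solve A·x = −loads:
  F[0-1] = -4010.7392 N (compression)
  F[0-2] = +408.3088 N (tension)
  F[1-2] = -713.4494 N (compression)
  Rx@0 = +1631.8700 N
  Ry@0 = +3453.0711 N
  Ry@2 = +585.0589 N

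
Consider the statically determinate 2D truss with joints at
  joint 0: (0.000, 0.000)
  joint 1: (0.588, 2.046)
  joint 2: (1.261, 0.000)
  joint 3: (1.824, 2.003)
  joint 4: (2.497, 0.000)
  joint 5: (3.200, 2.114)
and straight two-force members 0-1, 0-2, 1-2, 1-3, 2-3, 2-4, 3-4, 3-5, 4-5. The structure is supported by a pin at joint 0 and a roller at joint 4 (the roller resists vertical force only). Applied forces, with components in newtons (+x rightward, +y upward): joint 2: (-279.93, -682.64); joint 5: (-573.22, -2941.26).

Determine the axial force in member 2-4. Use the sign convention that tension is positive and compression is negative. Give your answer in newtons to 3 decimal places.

-769.536

N=6 nodes, M=9 members, R=3 reactions → 2N=12, M+R=12
member 0 (0-1): L=2.1288, (cx,cy)=(0.2762,0.9611)
member 1 (0-2): L=1.2610, (cx,cy)=(1.0000,0.0000)
member 2 (1-2): L=2.1538, (cx,cy)=(0.3125,-0.9499)
member 3 (1-3): L=1.2367, (cx,cy)=(0.9994,-0.0348)
member 4 (2-3): L=2.0806, (cx,cy)=(0.2706,0.9627)
member 5 (2-4): L=1.2360, (cx,cy)=(1.0000,0.0000)
member 6 (3-4): L=2.1130, (cx,cy)=(0.3185,-0.9479)
member 7 (3-5): L=1.3805, (cx,cy)=(0.9968,0.0804)
member 8 (4-5): L=2.2278, (cx,cy)=(0.3156,0.9489)
solve A·x = −loads:
  F[0-1] = +5.0735 N (tension)
  F[0-2] = -854.5513 N (compression)
  F[1-2] = -5.2445 N (compression)
  F[1-3] = +3.0419 N (tension)
  F[2-3] = +714.2684 N (tension)
  F[2-4] = -769.5357 N (compression)
  F[3-4] = -689.8813 N (compression)
  F[3-5] = +417.3933 N (tension)
  F[4-5] = -3134.9963 N (compression)
  Rx@0 = +853.1500 N
  Ry@0 = -4.8761 N
  Ry@4 = +3628.7761 N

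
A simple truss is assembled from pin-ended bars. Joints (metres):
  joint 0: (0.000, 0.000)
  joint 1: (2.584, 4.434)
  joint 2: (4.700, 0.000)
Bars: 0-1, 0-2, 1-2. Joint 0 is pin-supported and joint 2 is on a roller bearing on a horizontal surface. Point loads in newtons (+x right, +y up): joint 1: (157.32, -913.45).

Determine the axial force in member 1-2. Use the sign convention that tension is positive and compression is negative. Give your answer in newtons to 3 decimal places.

-720.909

N=3 nodes, M=3 members, R=3 reactions → 2N=6, M+R=6
member 0 (0-1): L=5.1320, (cx,cy)=(0.5035,0.8640)
member 1 (0-2): L=4.7000, (cx,cy)=(1.0000,0.0000)
member 2 (1-2): L=4.9130, (cx,cy)=(0.4307,-0.9025)
solve A·x = −loads:
  F[0-1] = -304.2052 N (compression)
  F[0-2] = +310.4896 N (tension)
  F[1-2] = -720.9088 N (compression)
  Rx@0 = -157.3200 N
  Ry@0 = +262.8305 N
  Ry@2 = +650.6195 N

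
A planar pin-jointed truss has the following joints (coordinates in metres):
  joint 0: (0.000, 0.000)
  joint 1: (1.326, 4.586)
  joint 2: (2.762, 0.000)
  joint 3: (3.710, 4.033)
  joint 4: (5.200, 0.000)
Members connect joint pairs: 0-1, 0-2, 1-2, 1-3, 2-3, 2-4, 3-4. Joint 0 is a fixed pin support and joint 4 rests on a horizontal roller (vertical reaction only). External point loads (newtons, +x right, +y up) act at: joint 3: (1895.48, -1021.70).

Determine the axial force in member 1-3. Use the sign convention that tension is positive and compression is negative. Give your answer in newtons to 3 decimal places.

784.908

N=5 nodes, M=7 members, R=3 reactions → 2N=10, M+R=10
member 0 (0-1): L=4.7739, (cx,cy)=(0.2778,0.9606)
member 1 (0-2): L=2.7620, (cx,cy)=(1.0000,0.0000)
member 2 (1-2): L=4.8056, (cx,cy)=(0.2988,-0.9543)
member 3 (1-3): L=2.4473, (cx,cy)=(0.9741,-0.2260)
member 4 (2-3): L=4.1429, (cx,cy)=(0.2288,0.9735)
member 5 (2-4): L=2.4380, (cx,cy)=(1.0000,0.0000)
member 6 (3-4): L=4.2994, (cx,cy)=(0.3466,-0.9380)
solve A·x = −loads:
  F[0-1] = +1225.5605 N (tension)
  F[0-2] = +1555.0646 N (tension)
  F[1-2] = -1419.5549 N (compression)
  F[1-3] = +784.9079 N (tension)
  F[2-3] = +1391.6174 N (tension)
  F[2-4] = +812.4376 N (tension)
  F[3-4] = -2344.3136 N (compression)
  Rx@0 = -1895.4800 N
  Ry@0 = -1177.3342 N
  Ry@4 = +2199.0342 N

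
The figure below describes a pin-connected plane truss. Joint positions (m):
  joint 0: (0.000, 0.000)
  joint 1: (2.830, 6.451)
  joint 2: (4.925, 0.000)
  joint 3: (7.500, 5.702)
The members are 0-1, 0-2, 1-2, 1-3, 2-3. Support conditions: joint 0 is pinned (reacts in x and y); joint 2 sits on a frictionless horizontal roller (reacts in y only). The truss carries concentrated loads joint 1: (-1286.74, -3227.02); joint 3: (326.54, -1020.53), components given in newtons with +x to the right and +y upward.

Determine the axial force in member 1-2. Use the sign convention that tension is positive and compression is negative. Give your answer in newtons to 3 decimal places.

N=4 nodes, M=5 members, R=3 reactions → 2N=8, M+R=8
member 0 (0-1): L=7.0445, (cx,cy)=(0.4017,0.9158)
member 1 (0-2): L=4.9250, (cx,cy)=(1.0000,0.0000)
member 2 (1-2): L=6.7827, (cx,cy)=(0.3089,-0.9511)
member 3 (1-3): L=4.7297, (cx,cy)=(0.9874,-0.1584)
member 4 (2-3): L=6.2565, (cx,cy)=(0.4116,0.9114)
solve A·x = −loads:
  F[0-1] = -2343.9775 N (compression)
  F[0-2] = -18.5431 N (compression)
  F[1-2] = -1259.8724 N (compression)
  F[1-3] = +743.6110 N (tension)
  F[2-3] = -990.5574 N (compression)
  Rx@0 = +960.2000 N
  Ry@0 = +2146.5118 N
  Ry@2 = +2101.0382 N

-1259.872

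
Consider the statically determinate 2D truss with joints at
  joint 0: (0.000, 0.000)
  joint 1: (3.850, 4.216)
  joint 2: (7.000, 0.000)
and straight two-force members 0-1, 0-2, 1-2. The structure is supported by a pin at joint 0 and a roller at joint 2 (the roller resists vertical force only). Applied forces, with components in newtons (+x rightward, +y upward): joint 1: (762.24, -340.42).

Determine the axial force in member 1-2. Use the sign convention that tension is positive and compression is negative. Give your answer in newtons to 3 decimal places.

-806.794

N=3 nodes, M=3 members, R=3 reactions → 2N=6, M+R=6
member 0 (0-1): L=5.7094, (cx,cy)=(0.6743,0.7384)
member 1 (0-2): L=7.0000, (cx,cy)=(1.0000,0.0000)
member 2 (1-2): L=5.2628, (cx,cy)=(0.5985,-0.8011)
solve A·x = −loads:
  F[0-1] = +414.2522 N (tension)
  F[0-2] = +482.8983 N (tension)
  F[1-2] = -806.7942 N (compression)
  Rx@0 = -762.2400 N
  Ry@0 = -305.8973 N
  Ry@2 = +646.3173 N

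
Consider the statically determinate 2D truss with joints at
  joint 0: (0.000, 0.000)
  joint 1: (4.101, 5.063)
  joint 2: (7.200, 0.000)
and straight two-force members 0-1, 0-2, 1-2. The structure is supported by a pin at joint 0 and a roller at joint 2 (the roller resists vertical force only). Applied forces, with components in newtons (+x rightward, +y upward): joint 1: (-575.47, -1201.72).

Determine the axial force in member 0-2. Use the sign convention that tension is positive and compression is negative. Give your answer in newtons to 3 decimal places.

N=3 nodes, M=3 members, R=3 reactions → 2N=6, M+R=6
member 0 (0-1): L=6.5155, (cx,cy)=(0.6294,0.7771)
member 1 (0-2): L=7.2000, (cx,cy)=(1.0000,0.0000)
member 2 (1-2): L=5.9361, (cx,cy)=(0.5221,-0.8529)
solve A·x = −loads:
  F[0-1] = -1186.3953 N (compression)
  F[0-2] = +171.2697 N (tension)
  F[1-2] = -328.0675 N (compression)
  Rx@0 = +575.4700 N
  Ry@0 = +921.9076 N
  Ry@2 = +279.8124 N

171.270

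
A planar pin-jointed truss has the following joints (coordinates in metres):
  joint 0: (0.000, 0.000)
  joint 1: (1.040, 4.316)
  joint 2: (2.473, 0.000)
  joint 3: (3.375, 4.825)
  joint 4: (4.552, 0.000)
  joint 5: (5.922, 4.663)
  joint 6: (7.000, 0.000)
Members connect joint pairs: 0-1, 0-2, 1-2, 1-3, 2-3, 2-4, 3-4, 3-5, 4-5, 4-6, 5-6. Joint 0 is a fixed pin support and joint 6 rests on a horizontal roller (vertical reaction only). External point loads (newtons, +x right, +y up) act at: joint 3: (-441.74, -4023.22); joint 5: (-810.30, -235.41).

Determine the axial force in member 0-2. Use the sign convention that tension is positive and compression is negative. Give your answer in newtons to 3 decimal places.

-537.831

N=7 nodes, M=11 members, R=3 reactions → 2N=14, M+R=14
member 0 (0-1): L=4.4395, (cx,cy)=(0.2343,0.9722)
member 1 (0-2): L=2.4730, (cx,cy)=(1.0000,0.0000)
member 2 (1-2): L=4.5477, (cx,cy)=(0.3151,-0.9491)
member 3 (1-3): L=2.3898, (cx,cy)=(0.9771,0.2130)
member 4 (2-3): L=4.9086, (cx,cy)=(0.1838,0.9830)
member 5 (2-4): L=2.0790, (cx,cy)=(1.0000,0.0000)
member 6 (3-4): L=4.9665, (cx,cy)=(0.2370,-0.9715)
member 7 (3-5): L=2.5521, (cx,cy)=(0.9980,-0.0635)
member 8 (4-5): L=4.8601, (cx,cy)=(0.2819,0.9594)
member 9 (4-6): L=2.4480, (cx,cy)=(1.0000,0.0000)
member 10 (5-6): L=4.7860, (cx,cy)=(0.2252,-0.9743)
solve A·x = −loads:
  F[0-1] = -3048.8022 N (compression)
  F[0-2] = -537.8311 N (compression)
  F[1-2] = +2759.3131 N (tension)
  F[1-3] = -1620.8757 N (compression)
  F[2-3] = -2664.1105 N (compression)
  F[2-4] = +821.2012 N (tension)
  F[3-4] = -999.0001 N (compression)
  F[3-5] = -1397.5679 N (compression)
  F[4-5] = +1011.5626 N (tension)
  F[4-6] = +299.3023 N (tension)
  F[5-6] = -1328.8093 N (compression)
  Rx@0 = +1252.0400 N
  Ry@0 = +2963.9670 N
  Ry@6 = +1294.6630 N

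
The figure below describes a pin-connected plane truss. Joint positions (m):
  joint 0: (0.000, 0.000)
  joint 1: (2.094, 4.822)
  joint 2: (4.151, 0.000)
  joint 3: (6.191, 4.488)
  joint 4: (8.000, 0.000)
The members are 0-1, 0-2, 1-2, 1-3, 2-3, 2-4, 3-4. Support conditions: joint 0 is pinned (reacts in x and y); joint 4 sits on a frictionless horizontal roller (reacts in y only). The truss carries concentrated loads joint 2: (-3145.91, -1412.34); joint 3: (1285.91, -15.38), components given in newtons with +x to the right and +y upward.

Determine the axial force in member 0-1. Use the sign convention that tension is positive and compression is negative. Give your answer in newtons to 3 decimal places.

41.871

N=5 nodes, M=7 members, R=3 reactions → 2N=10, M+R=10
member 0 (0-1): L=5.2570, (cx,cy)=(0.3983,0.9172)
member 1 (0-2): L=4.1510, (cx,cy)=(1.0000,0.0000)
member 2 (1-2): L=5.2424, (cx,cy)=(0.3924,-0.9198)
member 3 (1-3): L=4.1106, (cx,cy)=(0.9967,-0.0813)
member 4 (2-3): L=4.9299, (cx,cy)=(0.4138,0.9104)
member 5 (2-4): L=3.8490, (cx,cy)=(1.0000,0.0000)
member 6 (3-4): L=4.8389, (cx,cy)=(0.3738,-0.9275)
solve A·x = −loads:
  F[0-1] = +41.8706 N (tension)
  F[0-2] = -1876.6780 N (compression)
  F[1-2] = -44.7899 N (compression)
  F[1-3] = +34.3662 N (tension)
  F[2-3] = +1596.6515 N (tension)
  F[2-4] = +590.9584 N (tension)
  F[3-4] = -1580.7454 N (compression)
  Rx@0 = +1860.0000 N
  Ry@0 = -38.4056 N
  Ry@4 = +1466.1256 N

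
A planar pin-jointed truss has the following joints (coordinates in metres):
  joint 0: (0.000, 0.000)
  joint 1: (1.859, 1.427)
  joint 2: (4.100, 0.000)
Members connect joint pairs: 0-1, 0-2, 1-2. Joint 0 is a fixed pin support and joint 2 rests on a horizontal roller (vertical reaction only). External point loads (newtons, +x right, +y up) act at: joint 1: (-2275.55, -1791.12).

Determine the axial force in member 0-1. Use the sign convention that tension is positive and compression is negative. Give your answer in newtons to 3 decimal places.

N=3 nodes, M=3 members, R=3 reactions → 2N=6, M+R=6
member 0 (0-1): L=2.3435, (cx,cy)=(0.7932,0.6089)
member 1 (0-2): L=4.1000, (cx,cy)=(1.0000,0.0000)
member 2 (1-2): L=2.6568, (cx,cy)=(0.8435,-0.5371)
solve A·x = −loads:
  F[0-1] = -2908.4978 N (compression)
  F[0-2] = +31.5933 N (tension)
  F[1-2] = -37.4547 N (compression)
  Rx@0 = +2275.5500 N
  Ry@0 = +1771.0024 N
  Ry@2 = +20.1176 N

-2908.498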